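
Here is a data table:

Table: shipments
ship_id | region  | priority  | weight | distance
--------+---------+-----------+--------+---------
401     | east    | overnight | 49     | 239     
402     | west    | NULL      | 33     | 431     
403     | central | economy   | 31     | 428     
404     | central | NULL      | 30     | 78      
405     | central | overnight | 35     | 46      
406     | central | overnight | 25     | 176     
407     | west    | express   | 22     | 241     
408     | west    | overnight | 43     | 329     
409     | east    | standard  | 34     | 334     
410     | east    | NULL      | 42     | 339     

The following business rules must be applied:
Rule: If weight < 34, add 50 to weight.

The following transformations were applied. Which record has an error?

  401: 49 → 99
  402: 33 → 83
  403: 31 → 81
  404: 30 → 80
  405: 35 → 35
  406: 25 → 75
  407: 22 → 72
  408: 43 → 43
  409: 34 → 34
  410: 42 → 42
Record 401 has an error. The correct transformed value should be 49, not 99.

Step 1: Check each record against the rule
Step 2: Record 401 has weight = 49
Step 3: Since 49 >= 34, the bonus should not have been applied
Step 4: Correct value = 49, but claimed value = 99
Conclusion: Record 401 has the error.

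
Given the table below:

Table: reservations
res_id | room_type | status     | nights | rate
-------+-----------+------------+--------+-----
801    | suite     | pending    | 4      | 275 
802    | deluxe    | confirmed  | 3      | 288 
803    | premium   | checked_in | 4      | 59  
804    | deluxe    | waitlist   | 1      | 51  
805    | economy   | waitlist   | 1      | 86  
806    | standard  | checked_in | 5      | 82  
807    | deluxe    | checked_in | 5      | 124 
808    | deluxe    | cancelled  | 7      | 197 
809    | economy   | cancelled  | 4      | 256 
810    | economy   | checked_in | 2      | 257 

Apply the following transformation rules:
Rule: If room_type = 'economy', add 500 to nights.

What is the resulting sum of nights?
1536

Step 1: Count records where room_type = 'economy': 3
Step 2: Total bonus added: 3 × 500 = 1500
Step 3: Original sum of nights: 36
Step 4: Final sum = 36 + 1500 = 1536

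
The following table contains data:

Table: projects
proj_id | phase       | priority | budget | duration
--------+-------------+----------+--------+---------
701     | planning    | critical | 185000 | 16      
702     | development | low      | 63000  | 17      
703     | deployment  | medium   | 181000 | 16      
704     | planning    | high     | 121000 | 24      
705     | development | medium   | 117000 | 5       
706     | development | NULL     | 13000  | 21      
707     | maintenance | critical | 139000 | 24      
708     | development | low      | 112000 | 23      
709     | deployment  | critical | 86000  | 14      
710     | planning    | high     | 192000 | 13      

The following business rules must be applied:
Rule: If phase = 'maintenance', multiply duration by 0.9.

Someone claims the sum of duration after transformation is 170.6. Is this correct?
Yes, the result is correct.

Step 1: Calculate the correct sum after transformation
Step 2: Apply multiplier 0.9 to records where phase = 'maintenance'
Step 3: Correct result = 170.6
Step 4: Claimed result = 170.6
Step 5: 170.6 = 170.6 ✓
Conclusion: The claimed result is correct.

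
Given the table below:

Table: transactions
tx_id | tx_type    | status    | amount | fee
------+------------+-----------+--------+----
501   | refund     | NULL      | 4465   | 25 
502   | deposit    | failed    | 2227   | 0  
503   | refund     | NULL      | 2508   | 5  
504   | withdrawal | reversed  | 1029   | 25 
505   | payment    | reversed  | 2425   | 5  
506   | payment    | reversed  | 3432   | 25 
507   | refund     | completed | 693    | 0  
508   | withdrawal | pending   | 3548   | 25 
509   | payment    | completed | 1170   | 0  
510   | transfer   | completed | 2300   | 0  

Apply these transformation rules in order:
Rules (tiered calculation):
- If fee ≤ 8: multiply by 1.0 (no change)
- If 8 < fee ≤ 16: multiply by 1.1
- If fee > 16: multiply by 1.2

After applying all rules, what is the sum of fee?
130.0

Step 1: Tier 1 (fee ≤ 8): 6 records, sum = 10 × 1.0 = 10.0
Step 2: Tier 2 (8 < fee ≤ 16): 0 records, sum = 0 × 1.1 = 0.0
Step 3: Tier 3 (fee > 16): 4 records, sum = 100 × 1.2 = 120.0
Step 4: Final sum = 10.0 + 0.0 + 120.0 = 130.0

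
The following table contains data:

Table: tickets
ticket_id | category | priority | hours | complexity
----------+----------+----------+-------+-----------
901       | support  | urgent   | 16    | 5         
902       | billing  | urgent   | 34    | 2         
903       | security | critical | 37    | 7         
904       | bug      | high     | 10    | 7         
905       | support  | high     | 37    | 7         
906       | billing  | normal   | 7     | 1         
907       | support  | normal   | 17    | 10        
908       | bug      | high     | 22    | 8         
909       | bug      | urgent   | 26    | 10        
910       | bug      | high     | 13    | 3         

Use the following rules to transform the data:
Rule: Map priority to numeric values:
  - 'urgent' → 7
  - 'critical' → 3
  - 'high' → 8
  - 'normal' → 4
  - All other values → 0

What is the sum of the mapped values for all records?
64

Step 1: Apply mapping to each record
Step 2: Count by status:
  'urgent': 3 records × 7 = 21
  'critical': 1 records × 3 = 3
  'high': 4 records × 8 = 32
  'normal': 2 records × 4 = 8
Step 3: Sum all mapped values = 64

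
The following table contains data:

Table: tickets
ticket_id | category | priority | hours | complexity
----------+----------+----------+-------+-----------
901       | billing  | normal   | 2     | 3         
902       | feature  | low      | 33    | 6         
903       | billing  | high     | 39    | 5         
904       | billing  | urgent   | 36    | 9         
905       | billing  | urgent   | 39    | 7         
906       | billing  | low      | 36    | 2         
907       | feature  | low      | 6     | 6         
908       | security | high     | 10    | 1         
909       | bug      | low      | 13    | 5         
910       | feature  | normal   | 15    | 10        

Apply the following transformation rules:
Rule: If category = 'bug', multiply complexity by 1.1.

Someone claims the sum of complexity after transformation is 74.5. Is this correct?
No, the correct result is 54.5.

Step 1: Calculate the correct sum after transformation
Step 2: Apply multiplier 1.1 to records where category = 'bug'
Step 3: Correct result = 54.5
Step 4: Claimed result = 74.5
Step 5: 54.5 ≠ 74.5
Conclusion: The claimed result is incorrect. The correct answer is 54.5.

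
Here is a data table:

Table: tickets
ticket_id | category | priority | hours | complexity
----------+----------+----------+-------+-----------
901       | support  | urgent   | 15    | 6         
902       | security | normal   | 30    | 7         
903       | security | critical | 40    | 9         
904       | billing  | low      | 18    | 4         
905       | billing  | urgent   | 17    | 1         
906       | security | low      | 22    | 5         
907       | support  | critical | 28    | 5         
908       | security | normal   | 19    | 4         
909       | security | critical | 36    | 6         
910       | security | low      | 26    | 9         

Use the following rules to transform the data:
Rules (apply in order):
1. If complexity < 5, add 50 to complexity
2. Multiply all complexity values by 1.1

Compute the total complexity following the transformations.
226.6

Step 1: Apply Rule 1 - Add 50 to records with complexity < 5
  - 3 records affected: 9 + (3 × 50) = 159
  - Unaffected records: 47
  - Sum after Rule 1: 206
Step 2: Apply Rule 2 - Multiply all by 1.1
  - 206 × 1.1 = 226.6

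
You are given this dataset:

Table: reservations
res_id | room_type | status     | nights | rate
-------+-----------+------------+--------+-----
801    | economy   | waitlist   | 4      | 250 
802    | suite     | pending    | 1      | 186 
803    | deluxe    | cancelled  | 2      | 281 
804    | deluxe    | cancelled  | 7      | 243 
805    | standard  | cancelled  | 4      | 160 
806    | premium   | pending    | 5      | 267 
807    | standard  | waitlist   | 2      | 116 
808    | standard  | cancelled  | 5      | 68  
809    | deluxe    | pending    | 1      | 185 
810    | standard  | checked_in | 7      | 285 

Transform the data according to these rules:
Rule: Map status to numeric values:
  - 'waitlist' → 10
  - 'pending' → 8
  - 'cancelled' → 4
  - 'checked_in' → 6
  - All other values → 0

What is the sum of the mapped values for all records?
66

Step 1: Apply mapping to each record
Step 2: Count by status:
  'waitlist': 2 records × 10 = 20
  'pending': 3 records × 8 = 24
  'cancelled': 4 records × 4 = 16
  'checked_in': 1 records × 6 = 6
Step 3: Sum all mapped values = 66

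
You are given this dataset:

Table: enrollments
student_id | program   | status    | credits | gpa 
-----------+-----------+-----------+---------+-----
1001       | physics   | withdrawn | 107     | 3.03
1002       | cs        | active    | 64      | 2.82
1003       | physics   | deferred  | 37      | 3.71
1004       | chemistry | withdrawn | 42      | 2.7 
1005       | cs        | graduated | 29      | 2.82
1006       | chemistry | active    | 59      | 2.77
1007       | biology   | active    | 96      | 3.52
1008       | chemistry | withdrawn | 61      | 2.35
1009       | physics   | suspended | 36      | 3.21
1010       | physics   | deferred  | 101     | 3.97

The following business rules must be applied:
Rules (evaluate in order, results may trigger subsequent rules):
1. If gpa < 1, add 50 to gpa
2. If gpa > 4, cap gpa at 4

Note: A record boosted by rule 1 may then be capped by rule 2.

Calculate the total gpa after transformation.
30.9

Step 1: Apply rule 1 to records with gpa < 1
  - 0 records get bonus of 50
  - Of these, 0 records then exceed 4 and get capped
Step 2: Apply rule 2 to records with gpa > 4
  - 0 records (original) are capped
Step 3: Calculate final sum = 30.9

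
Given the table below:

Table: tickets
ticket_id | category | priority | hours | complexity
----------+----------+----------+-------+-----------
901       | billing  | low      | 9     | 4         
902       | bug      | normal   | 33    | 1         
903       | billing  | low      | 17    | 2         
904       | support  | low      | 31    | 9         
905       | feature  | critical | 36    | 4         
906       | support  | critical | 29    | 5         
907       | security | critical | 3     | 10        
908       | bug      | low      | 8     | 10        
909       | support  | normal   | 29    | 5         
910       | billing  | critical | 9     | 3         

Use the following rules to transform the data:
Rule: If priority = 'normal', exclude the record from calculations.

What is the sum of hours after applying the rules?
142

Step 1: Identify records where priority = 'normal'
Step 2: The excluded records sum to 62
Step 3: Original total hours = 204
Step 4: Remaining total = 204 - 62 = 142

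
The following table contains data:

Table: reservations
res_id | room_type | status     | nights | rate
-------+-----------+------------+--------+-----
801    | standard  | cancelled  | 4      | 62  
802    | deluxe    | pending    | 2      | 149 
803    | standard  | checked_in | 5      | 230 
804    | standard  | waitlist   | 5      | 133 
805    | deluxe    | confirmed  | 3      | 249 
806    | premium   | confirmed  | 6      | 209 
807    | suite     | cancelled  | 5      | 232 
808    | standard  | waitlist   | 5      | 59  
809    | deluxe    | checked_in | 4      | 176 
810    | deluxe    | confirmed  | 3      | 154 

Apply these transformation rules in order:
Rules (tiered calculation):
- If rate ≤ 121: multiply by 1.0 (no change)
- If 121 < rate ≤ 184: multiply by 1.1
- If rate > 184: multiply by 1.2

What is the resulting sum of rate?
1898.2

Step 1: Tier 1 (rate ≤ 121): 2 records, sum = 121 × 1.0 = 121.0
Step 2: Tier 2 (121 < rate ≤ 184): 4 records, sum = 612 × 1.1 = 673.2
Step 3: Tier 3 (rate > 184): 4 records, sum = 920 × 1.2 = 1104.0
Step 4: Final sum = 121.0 + 673.2 + 1104.0 = 1898.2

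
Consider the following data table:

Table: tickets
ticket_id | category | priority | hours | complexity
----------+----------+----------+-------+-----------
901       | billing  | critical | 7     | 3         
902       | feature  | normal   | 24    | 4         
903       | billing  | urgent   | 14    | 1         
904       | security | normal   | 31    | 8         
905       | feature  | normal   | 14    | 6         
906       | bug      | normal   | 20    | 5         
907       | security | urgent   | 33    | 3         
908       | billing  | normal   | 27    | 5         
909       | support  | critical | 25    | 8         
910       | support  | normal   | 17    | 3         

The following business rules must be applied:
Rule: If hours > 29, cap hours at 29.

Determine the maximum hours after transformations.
29

Step 1: Original maximum hours = 33
Step 2: Apply cap at 29
Step 3: 2 records had hours > 29 and were capped
Step 4: Maximum after transformation = 29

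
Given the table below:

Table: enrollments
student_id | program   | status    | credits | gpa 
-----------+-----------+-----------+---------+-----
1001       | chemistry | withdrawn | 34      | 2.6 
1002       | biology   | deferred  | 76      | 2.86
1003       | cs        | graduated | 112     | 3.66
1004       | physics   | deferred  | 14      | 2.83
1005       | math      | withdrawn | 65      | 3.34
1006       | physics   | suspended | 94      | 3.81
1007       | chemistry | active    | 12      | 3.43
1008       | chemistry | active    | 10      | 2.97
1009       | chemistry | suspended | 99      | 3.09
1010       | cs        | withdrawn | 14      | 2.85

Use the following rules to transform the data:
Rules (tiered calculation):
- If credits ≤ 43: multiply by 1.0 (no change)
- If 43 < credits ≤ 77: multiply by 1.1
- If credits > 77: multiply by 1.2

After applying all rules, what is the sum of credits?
605.1

Step 1: Tier 1 (credits ≤ 43): 5 records, sum = 84 × 1.0 = 84.0
Step 2: Tier 2 (43 < credits ≤ 77): 2 records, sum = 141 × 1.1 = 155.1
Step 3: Tier 3 (credits > 77): 3 records, sum = 305 × 1.2 = 366.0
Step 4: Final sum = 84.0 + 155.1 + 366.0 = 605.1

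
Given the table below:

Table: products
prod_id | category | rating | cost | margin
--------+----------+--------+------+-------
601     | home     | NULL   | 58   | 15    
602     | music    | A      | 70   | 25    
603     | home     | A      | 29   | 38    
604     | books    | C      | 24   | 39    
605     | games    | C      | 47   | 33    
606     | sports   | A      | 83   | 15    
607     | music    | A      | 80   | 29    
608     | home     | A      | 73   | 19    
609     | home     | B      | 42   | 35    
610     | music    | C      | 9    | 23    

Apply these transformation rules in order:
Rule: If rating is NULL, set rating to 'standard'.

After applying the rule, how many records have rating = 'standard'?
1

Step 1: Count records where rating IS NULL
Step 2: Found 1 records with NULL rating
Step 3: These records will have rating set to 'standard'
Step 4: Records already having rating = 'standard': 0
Step 5: Answer: 1 + 0 = 1 records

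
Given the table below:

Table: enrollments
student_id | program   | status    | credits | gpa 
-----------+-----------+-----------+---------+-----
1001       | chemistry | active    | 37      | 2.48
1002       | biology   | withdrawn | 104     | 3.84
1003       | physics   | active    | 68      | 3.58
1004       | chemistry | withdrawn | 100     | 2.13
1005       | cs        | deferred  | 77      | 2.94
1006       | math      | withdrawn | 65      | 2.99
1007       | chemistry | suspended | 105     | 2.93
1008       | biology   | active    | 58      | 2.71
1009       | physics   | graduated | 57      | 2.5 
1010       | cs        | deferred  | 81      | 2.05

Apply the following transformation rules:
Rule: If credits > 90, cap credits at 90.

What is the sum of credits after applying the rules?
713

Step 1: 3 records have credits > 90
Step 2: These records originally summed to 309
Step 3: After capping: 3 × 90 = 270
Step 4: Unaffected records sum: 443
Step 5: Final sum = 270 + 443 = 713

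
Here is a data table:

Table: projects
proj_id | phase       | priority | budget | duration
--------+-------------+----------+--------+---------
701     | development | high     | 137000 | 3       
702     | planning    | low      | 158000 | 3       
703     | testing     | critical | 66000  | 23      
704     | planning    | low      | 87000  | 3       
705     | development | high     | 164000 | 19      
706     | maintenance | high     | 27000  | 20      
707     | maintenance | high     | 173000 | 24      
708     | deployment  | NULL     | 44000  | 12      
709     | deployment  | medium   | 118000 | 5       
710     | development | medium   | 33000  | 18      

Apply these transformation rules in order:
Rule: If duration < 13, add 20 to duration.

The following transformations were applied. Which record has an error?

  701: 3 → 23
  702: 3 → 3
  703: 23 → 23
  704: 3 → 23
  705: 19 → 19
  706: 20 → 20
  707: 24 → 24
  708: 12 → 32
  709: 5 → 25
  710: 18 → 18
Record 702 has an error. The correct transformed value should be 23, not 3.

Step 1: Check each record against the rule
Step 2: Record 702 has duration = 3
Step 3: Since 3 < 13, the bonus should have been applied
Step 4: Correct value = 23, but claimed value = 3
Conclusion: Record 702 has the error.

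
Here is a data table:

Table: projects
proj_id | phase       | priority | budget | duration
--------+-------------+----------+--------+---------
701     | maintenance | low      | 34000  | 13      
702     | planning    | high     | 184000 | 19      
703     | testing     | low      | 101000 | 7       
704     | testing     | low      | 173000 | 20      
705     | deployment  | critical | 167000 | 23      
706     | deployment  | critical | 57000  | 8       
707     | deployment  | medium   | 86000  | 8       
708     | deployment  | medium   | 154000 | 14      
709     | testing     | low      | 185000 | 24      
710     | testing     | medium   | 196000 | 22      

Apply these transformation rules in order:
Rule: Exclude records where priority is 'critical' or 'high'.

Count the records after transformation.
7

Step 1: Count records to exclude
  - 2 (critical) + 1 (high) = 3 records
Step 2: Total records: 10
Step 3: Remaining = 10 - 3 = 7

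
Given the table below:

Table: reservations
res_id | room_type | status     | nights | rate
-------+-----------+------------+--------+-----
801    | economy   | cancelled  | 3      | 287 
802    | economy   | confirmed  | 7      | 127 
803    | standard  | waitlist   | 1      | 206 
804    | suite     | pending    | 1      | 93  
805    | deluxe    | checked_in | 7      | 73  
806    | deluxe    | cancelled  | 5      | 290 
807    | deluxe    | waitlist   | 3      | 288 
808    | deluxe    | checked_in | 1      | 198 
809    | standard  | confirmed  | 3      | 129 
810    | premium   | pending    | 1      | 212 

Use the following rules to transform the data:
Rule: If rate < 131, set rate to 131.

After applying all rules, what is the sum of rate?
2005

Step 1: 4 records have rate < 131
Step 2: These records originally summed to 422
Step 3: After setting to minimum: 4 × 131 = 524
Step 4: Unaffected records sum: 1481
Step 5: Final sum = 524 + 1481 = 2005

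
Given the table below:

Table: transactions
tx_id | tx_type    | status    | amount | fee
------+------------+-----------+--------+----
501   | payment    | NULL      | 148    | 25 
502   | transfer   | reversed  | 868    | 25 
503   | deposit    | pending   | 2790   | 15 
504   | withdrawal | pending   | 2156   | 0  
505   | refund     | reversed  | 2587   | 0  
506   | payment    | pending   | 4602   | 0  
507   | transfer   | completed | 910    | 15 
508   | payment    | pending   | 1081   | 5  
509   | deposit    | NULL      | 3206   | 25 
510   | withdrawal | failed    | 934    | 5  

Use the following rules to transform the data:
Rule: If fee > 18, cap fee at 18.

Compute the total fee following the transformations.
94

Step 1: 3 records have fee > 18
Step 2: These records originally summed to 75
Step 3: After capping: 3 × 18 = 54
Step 4: Unaffected records sum: 40
Step 5: Final sum = 54 + 40 = 94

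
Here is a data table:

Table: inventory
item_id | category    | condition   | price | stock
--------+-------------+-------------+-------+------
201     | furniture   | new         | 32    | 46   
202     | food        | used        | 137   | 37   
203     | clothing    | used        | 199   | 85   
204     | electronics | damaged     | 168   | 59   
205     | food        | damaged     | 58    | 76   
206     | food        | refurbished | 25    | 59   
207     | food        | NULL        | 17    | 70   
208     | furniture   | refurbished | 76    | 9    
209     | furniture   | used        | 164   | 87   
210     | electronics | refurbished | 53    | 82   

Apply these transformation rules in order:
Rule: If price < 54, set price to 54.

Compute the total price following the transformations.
1018

Step 1: 4 records have price < 54
Step 2: These records originally summed to 127
Step 3: After setting to minimum: 4 × 54 = 216
Step 4: Unaffected records sum: 802
Step 5: Final sum = 216 + 802 = 1018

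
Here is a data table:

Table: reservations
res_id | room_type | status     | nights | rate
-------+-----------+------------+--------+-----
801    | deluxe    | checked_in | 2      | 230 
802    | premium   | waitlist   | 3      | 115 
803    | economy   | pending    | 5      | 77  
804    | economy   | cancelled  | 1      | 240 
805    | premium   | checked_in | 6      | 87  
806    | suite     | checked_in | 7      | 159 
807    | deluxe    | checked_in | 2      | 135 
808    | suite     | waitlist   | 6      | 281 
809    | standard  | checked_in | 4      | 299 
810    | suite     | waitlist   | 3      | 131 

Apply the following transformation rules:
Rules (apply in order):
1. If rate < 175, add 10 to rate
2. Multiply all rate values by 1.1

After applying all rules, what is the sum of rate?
1995.4

Step 1: Apply Rule 1 - Add 10 to records with rate < 175
  - 6 records affected: 704 + (6 × 10) = 764
  - Unaffected records: 1050
  - Sum after Rule 1: 1814
Step 2: Apply Rule 2 - Multiply all by 1.1
  - 1814 × 1.1 = 1995.4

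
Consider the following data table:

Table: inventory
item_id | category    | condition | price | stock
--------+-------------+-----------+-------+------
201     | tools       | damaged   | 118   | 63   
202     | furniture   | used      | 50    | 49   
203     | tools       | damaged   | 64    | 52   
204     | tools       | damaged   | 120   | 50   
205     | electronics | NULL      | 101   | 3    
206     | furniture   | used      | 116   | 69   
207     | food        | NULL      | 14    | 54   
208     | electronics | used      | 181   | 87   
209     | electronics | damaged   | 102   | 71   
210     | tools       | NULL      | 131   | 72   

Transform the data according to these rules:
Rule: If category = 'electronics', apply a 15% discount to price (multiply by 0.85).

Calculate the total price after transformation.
939.4

Step 1: Records with category = 'electronics' have total price = 384
Step 2: Apply multiplier: 384 × 0.85 = 326.4
Step 3: Other records total: 613
Step 4: Final sum = 326.4 + 613 = 939.4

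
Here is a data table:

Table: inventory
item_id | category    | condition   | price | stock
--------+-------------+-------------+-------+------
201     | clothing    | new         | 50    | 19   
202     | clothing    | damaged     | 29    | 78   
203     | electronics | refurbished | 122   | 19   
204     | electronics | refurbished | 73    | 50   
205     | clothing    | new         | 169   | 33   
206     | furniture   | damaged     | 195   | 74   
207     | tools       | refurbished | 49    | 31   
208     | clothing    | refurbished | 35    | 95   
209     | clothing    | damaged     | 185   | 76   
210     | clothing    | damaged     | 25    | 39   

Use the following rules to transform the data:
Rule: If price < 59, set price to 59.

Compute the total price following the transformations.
1039

Step 1: 5 records have price < 59
Step 2: These records originally summed to 188
Step 3: After setting to minimum: 5 × 59 = 295
Step 4: Unaffected records sum: 744
Step 5: Final sum = 295 + 744 = 1039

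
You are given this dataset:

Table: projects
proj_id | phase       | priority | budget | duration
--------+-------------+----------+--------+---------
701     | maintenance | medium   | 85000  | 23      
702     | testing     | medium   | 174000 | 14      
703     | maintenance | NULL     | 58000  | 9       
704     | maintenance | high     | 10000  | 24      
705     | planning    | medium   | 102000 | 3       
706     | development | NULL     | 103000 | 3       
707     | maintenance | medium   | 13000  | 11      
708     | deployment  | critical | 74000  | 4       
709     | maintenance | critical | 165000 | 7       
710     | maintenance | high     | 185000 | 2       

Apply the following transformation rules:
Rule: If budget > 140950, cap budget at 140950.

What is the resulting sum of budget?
867850

Step 1: 3 records have budget > 140950
Step 2: These records originally summed to 524000
Step 3: After capping: 3 × 140950 = 422850
Step 4: Unaffected records sum: 445000
Step 5: Final sum = 422850 + 445000 = 867850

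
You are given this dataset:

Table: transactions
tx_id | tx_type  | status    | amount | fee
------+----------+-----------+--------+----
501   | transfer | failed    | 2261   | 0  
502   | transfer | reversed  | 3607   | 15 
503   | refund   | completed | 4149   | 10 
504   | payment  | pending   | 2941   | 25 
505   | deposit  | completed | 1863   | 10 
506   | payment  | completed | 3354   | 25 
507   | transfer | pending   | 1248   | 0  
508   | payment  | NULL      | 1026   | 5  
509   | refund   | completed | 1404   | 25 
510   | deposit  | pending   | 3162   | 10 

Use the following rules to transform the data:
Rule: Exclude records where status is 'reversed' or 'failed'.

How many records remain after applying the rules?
8

Step 1: Count records to exclude
  - 1 (reversed) + 1 (failed) = 2 records
Step 2: Total records: 10
Step 3: Remaining = 10 - 2 = 8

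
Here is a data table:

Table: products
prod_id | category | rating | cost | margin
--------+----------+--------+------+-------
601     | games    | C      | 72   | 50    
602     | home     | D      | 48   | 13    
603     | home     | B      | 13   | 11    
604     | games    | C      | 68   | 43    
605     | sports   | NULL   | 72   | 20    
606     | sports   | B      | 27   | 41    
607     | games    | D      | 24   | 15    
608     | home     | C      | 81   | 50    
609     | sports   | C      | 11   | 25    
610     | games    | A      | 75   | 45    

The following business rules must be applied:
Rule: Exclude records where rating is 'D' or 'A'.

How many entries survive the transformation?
7

Step 1: Count records to exclude
  - 2 (D) + 1 (A) = 3 records
Step 2: Total records: 10
Step 3: Remaining = 10 - 3 = 7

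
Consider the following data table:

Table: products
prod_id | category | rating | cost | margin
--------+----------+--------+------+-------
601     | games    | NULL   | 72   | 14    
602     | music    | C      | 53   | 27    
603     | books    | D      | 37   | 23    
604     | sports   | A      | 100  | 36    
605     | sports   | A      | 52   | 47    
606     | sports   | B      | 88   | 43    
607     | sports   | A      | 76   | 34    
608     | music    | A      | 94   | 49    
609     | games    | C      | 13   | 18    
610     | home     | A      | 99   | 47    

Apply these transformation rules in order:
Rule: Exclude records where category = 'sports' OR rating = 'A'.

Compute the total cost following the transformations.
175

Step 1: Find records where category = 'sports' OR rating = 'A'
Step 2: 6 records match, summing to 509
Step 3: Original sum: 684
Step 4: Remaining sum = 684 - 509 = 175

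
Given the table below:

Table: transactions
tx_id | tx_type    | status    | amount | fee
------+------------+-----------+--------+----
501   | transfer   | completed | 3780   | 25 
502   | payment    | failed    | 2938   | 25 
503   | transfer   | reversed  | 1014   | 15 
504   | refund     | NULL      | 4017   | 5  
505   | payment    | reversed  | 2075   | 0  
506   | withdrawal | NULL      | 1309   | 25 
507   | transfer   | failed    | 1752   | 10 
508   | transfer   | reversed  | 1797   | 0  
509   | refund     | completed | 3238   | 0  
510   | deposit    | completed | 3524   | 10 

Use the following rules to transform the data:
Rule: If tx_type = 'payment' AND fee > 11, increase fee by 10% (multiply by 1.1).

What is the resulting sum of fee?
117.5

Step 1: Find records where tx_type = 'payment' AND fee > 11
Step 2: 1 records match, summing to 25
Step 3: After multiplier: 25 × 1.1 = 27.5
Step 4: Unaffected records sum: 90
Step 5: Final sum = 27.5 + 90 = 117.5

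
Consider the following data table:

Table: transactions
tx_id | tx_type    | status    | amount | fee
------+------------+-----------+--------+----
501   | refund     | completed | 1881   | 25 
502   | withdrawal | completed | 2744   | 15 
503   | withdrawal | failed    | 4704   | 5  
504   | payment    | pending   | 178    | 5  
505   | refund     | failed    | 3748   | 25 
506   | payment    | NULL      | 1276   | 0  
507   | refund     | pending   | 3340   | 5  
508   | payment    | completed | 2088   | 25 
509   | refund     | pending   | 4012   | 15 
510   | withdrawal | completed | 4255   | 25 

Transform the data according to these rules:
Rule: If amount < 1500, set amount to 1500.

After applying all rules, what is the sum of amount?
29772

Step 1: 2 records have amount < 1500
Step 2: These records originally summed to 1454
Step 3: After setting to minimum: 2 × 1500 = 3000
Step 4: Unaffected records sum: 26772
Step 5: Final sum = 3000 + 26772 = 29772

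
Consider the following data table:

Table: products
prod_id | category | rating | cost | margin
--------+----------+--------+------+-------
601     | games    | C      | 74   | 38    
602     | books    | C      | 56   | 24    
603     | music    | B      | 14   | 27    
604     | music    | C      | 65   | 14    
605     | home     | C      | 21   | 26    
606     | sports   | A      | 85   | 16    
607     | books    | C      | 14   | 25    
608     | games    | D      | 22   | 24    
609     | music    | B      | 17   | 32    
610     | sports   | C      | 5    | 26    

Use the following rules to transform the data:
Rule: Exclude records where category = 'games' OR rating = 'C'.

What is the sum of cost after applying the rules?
116

Step 1: Find records where category = 'games' OR rating = 'C'
Step 2: 7 records match, summing to 257
Step 3: Original sum: 373
Step 4: Remaining sum = 373 - 257 = 116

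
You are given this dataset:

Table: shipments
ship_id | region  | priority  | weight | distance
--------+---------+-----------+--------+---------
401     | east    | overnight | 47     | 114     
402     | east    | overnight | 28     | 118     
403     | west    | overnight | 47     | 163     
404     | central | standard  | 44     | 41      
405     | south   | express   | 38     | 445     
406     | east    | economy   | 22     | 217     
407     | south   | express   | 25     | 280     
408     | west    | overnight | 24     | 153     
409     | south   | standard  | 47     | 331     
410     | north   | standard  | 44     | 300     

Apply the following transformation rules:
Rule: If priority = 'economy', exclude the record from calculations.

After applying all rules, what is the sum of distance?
1945

Step 1: Identify records where priority = 'economy'
Step 2: The excluded records sum to 217
Step 3: Original total distance = 2162
Step 4: Remaining total = 2162 - 217 = 1945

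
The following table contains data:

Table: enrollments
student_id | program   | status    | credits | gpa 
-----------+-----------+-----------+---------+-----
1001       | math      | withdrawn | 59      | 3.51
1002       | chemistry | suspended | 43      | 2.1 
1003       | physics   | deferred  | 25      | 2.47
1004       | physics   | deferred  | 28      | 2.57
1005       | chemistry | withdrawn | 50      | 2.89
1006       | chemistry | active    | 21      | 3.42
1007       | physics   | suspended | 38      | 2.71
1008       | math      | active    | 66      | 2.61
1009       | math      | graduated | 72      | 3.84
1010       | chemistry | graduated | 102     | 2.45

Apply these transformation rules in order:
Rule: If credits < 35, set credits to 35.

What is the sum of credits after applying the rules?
535

Step 1: 3 records have credits < 35
Step 2: These records originally summed to 74
Step 3: After setting to minimum: 3 × 35 = 105
Step 4: Unaffected records sum: 430
Step 5: Final sum = 105 + 430 = 535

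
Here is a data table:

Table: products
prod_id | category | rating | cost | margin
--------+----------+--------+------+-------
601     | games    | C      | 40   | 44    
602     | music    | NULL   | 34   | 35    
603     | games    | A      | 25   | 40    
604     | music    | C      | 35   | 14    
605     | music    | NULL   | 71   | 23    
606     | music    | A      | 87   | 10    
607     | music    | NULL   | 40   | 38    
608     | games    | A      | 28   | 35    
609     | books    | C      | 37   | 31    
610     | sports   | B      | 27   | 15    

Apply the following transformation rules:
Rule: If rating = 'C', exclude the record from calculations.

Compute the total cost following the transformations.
312

Step 1: Identify records where rating = 'C'
Step 2: The excluded records sum to 112
Step 3: Original total cost = 424
Step 4: Remaining total = 424 - 112 = 312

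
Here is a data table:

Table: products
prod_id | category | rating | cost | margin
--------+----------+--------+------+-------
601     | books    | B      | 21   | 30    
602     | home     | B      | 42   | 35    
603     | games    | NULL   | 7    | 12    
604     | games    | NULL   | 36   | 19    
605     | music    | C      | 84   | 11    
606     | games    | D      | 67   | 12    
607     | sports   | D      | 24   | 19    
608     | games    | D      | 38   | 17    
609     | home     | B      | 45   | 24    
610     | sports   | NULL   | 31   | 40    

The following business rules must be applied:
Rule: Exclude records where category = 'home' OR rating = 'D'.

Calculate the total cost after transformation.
179

Step 1: Find records where category = 'home' OR rating = 'D'
Step 2: 5 records match, summing to 216
Step 3: Original sum: 395
Step 4: Remaining sum = 395 - 216 = 179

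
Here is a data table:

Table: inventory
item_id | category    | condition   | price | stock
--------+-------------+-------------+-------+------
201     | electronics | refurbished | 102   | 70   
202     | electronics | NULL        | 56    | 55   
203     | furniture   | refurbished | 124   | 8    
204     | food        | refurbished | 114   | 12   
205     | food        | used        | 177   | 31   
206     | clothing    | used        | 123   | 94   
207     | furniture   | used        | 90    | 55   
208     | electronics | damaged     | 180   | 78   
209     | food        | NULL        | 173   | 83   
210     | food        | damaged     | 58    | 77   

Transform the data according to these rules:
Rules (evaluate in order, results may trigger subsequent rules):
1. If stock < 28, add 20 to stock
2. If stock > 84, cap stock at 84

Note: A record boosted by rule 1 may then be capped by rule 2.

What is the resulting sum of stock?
593

Step 1: Apply rule 1 to records with stock < 28
  - 2 records get bonus of 20
  - Of these, 0 records then exceed 84 and get capped
Step 2: Apply rule 2 to records with stock > 84
  - 1 records (original) are capped
Step 3: Calculate final sum = 593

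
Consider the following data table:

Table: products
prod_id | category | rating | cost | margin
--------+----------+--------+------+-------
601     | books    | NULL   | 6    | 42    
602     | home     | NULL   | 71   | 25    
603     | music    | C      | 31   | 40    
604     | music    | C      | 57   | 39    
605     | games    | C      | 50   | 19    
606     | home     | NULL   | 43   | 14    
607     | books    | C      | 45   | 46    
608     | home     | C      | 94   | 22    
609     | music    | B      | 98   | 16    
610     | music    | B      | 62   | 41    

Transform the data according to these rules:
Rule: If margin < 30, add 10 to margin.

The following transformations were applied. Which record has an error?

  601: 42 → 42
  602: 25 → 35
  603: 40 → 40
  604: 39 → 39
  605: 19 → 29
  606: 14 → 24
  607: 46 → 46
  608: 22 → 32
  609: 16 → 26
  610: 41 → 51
Record 610 has an error. The correct transformed value should be 41, not 51.

Step 1: Check each record against the rule
Step 2: Record 610 has margin = 41
Step 3: Since 41 >= 30, the bonus should not have been applied
Step 4: Correct value = 41, but claimed value = 51
Conclusion: Record 610 has the error.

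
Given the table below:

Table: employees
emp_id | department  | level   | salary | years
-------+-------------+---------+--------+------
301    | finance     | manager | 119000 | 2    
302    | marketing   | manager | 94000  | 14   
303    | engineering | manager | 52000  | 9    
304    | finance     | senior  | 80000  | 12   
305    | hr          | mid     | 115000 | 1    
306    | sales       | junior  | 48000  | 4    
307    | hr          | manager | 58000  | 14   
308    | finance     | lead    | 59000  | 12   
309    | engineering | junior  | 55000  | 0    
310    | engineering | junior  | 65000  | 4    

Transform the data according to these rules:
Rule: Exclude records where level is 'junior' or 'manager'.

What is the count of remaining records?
3

Step 1: Count records to exclude
  - 3 (junior) + 4 (manager) = 7 records
Step 2: Total records: 10
Step 3: Remaining = 10 - 7 = 3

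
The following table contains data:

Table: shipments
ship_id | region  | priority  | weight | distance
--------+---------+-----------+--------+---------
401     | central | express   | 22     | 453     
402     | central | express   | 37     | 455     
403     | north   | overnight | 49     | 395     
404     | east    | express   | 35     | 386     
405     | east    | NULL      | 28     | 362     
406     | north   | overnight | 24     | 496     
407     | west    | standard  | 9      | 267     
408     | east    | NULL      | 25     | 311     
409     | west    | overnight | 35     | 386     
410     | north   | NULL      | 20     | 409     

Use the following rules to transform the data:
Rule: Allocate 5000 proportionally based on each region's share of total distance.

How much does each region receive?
central: 1158.16, east: 1350.77, north: 1658.16, west: 832.91

Step 1: Calculate total distance = 3920
Step 2: Calculate each region's proportion:
  central: 908/3920 = 23.16% → 1158.16
  east: 1059/3920 = 27.02% → 1350.77
  north: 1300/3920 = 33.16% → 1658.16
  west: 653/3920 = 16.66% → 832.91
Step 3: Verify: sum of allocations ≈ 5000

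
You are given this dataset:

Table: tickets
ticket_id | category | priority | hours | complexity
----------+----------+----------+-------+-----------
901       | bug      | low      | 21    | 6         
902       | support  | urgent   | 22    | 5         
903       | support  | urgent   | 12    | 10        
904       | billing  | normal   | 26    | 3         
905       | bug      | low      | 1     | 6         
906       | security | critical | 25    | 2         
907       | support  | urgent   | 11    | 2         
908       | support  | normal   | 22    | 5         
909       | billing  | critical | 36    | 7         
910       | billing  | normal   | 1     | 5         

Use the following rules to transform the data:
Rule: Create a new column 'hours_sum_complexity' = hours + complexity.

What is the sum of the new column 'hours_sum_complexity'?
228

Step 1: For each record, compute hours + complexity
Example calculations:
  21 + 6 = 27
  22 + 5 = 27
  12 + 10 = 22
  ...
Step 2: Sum all derived values
Step 3: Total = 228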